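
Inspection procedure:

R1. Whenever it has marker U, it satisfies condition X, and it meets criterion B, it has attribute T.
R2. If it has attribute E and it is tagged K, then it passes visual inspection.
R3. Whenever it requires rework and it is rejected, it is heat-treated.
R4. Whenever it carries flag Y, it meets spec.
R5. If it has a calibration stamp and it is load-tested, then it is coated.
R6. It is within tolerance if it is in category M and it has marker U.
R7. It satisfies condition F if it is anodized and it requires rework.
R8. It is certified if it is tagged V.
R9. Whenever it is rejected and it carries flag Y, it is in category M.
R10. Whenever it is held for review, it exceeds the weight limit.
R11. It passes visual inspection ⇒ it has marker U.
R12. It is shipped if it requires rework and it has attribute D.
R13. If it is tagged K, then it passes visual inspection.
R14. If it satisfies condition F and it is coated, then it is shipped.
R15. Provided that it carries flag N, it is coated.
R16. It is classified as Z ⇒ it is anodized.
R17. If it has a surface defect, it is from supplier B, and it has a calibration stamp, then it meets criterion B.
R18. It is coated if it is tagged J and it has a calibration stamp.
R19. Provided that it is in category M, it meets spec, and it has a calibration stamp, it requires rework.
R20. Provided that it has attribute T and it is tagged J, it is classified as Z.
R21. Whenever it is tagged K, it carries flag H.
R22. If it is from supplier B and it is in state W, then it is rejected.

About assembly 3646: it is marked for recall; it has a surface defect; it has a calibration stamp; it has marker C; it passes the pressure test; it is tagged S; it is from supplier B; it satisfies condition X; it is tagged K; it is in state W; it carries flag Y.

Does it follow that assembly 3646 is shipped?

No

Forward chaining from the given facts derives: meets spec, passes visual inspection, meets criterion B, carries flag H, is rejected, is in category M, has marker U, requires rework, has attribute T, is heat-treated, is within tolerance.
Rules concluding "it is shipped": R12 needs "it has attribute D"; R14 needs "it satisfies condition F" — none of these are established.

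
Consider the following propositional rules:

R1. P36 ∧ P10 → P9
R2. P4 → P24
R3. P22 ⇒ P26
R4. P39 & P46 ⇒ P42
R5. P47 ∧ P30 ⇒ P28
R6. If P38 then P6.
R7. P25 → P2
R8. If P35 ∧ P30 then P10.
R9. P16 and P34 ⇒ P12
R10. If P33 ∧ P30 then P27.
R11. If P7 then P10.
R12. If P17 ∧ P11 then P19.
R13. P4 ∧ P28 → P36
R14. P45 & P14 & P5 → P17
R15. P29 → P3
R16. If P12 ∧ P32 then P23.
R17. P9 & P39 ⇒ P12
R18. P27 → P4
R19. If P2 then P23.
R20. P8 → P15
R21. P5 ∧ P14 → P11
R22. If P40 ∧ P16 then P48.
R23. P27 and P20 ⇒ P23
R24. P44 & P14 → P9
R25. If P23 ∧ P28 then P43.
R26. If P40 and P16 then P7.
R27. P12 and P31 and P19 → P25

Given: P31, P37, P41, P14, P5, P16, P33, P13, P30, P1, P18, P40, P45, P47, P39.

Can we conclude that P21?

No

Forward chaining from the given facts derives: P28, P27, P17, P4, P11, P48, P7, P24, P10, P19, P36, P9, P12, P25, P2, P23, P43.
No rule has P21 as its conclusion, and it is not among the given facts.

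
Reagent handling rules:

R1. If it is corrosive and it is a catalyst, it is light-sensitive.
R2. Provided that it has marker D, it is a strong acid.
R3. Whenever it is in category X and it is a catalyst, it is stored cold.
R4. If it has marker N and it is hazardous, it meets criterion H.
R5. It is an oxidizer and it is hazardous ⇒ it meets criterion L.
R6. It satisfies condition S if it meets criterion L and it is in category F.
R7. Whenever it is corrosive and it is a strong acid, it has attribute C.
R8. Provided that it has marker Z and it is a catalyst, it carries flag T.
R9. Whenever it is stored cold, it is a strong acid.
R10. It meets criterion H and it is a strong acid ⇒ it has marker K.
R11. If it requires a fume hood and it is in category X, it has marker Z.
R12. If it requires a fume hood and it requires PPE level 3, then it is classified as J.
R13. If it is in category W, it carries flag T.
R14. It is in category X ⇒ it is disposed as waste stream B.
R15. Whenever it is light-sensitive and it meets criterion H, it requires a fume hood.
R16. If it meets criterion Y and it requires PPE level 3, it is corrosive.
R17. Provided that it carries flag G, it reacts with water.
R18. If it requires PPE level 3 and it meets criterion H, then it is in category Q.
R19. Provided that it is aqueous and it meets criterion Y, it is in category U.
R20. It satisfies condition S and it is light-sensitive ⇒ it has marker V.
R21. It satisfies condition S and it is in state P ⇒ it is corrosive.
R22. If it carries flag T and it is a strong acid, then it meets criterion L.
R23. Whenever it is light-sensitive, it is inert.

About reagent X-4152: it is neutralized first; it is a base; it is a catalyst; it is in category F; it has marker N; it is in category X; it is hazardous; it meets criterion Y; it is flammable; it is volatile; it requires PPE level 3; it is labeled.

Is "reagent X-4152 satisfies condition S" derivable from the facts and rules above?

By R3 (it is in category X, it is a catalyst): it is stored cold.
By R4 (it has marker N, it is hazardous): it meets criterion H.
By R9 (it is stored cold): it is a strong acid.
By R16 (it meets criterion Y, it requires PPE level 3): it is corrosive.
By R1 (it is corrosive, it is a catalyst): it is light-sensitive.
By R15 (it is light-sensitive, it meets criterion H): it requires a fume hood.
By R11 (it requires a fume hood, it is in category X): it has marker Z.
By R8 (it has marker Z, it is a catalyst): it carries flag T.
By R22 (it carries flag T, it is a strong acid): it meets criterion L.
By R6 (it meets criterion L, it is in category F): it satisfies condition S.

Yes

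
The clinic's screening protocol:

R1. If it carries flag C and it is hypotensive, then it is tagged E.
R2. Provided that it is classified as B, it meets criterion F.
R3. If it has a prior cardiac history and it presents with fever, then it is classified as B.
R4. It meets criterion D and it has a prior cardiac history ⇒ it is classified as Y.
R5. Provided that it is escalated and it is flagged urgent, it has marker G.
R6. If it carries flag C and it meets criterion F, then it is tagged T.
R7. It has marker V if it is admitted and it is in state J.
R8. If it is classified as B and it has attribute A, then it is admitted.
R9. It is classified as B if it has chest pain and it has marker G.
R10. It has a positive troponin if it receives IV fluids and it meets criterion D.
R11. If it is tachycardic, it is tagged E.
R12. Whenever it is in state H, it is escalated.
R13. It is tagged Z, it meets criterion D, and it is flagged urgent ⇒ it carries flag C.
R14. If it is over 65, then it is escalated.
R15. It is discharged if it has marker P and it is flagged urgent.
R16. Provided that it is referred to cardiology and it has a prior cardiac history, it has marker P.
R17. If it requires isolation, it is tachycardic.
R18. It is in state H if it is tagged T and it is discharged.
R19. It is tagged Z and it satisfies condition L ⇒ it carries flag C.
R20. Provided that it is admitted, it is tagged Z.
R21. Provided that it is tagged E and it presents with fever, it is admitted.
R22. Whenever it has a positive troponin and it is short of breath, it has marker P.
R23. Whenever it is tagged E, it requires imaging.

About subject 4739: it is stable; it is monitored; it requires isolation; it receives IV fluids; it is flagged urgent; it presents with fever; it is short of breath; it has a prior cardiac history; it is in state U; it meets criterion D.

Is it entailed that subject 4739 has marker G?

Yes

By R3 (it has a prior cardiac history, it presents with fever): it is classified as B.
By R10 (it receives IV fluids, it meets criterion D): it has a positive troponin.
By R17 (it requires isolation): it is tachycardic.
By R22 (it has a positive troponin, it is short of breath): it has marker P.
By R2 (it is classified as B): it meets criterion F.
By R11 (it is tachycardic): it is tagged E.
By R15 (it has marker P, it is flagged urgent): it is discharged.
By R21 (it is tagged E, it presents with fever): it is admitted.
By R20 (it is admitted): it is tagged Z.
By R13 (it is tagged Z, it meets criterion D, it is flagged urgent): it carries flag C.
By R6 (it carries flag C, it meets criterion F): it is tagged T.
By R18 (it is tagged T, it is discharged): it is in state H.
By R12 (it is in state H): it is escalated.
By R5 (it is escalated, it is flagged urgent): it has marker G.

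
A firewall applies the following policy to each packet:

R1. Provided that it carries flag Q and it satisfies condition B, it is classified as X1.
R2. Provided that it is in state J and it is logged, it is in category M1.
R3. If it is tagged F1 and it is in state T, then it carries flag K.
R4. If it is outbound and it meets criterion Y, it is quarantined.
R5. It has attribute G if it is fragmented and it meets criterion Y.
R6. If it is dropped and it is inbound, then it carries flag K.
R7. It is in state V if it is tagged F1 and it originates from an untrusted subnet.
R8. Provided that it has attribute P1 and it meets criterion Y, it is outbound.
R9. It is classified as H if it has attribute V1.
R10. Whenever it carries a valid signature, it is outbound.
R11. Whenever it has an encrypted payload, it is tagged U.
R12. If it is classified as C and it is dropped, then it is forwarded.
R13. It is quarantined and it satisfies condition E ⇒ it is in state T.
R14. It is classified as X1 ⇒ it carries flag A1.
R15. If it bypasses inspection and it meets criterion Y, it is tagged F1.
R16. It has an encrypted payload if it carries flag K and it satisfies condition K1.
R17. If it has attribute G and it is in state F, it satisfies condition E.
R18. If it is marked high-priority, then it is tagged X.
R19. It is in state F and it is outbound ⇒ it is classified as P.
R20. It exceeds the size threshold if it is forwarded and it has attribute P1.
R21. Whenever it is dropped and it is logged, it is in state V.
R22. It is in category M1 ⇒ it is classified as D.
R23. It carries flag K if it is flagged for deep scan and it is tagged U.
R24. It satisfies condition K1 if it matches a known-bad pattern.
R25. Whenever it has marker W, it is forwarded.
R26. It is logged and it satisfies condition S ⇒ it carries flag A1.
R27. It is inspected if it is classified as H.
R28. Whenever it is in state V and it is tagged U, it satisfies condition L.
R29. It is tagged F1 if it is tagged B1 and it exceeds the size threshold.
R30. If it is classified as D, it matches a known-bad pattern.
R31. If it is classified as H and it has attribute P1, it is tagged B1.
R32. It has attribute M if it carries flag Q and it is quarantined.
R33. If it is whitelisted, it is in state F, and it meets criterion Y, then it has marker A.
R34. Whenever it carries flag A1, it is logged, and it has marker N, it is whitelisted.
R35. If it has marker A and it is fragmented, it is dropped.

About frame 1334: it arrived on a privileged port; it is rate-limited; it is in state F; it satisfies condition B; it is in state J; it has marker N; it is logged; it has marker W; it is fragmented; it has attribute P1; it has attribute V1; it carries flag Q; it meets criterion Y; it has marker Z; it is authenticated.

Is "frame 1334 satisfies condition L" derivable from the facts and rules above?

Yes

By R1 (it carries flag Q, it satisfies condition B): it is classified as X1.
By R2 (it is in state J, it is logged): it is in category M1.
By R5 (it is fragmented, it meets criterion Y): it has attribute G.
By R8 (it has attribute P1, it meets criterion Y): it is outbound.
By R9 (it has attribute V1): it is classified as H.
By R14 (it is classified as X1): it carries flag A1.
By R17 (it has attribute G, it is in state F): it satisfies condition E.
By R22 (it is in category M1): it is classified as D.
By R25 (it has marker W): it is forwarded.
By R30 (it is classified as D): it matches a known-bad pattern.
By R31 (it is classified as H, it has attribute P1): it is tagged B1.
By R34 (it carries flag A1, it is logged, it has marker N): it is whitelisted.
By R4 (it is outbound, it meets criterion Y): it is quarantined.
By R13 (it is quarantined, it satisfies condition E): it is in state T.
By R20 (it is forwarded, it has attribute P1): it exceeds the size threshold.
By R24 (it matches a known-bad pattern): it satisfies condition K1.
By R29 (it is tagged B1, it exceeds the size threshold): it is tagged F1.
By R33 (it is whitelisted, it is in state F, it meets criterion Y): it has marker A.
By R35 (it has marker A, it is fragmented): it is dropped.
By R3 (it is tagged F1, it is in state T): it carries flag K.
By R16 (it carries flag K, it satisfies condition K1): it has an encrypted payload.
By R21 (it is dropped, it is logged): it is in state V.
By R11 (it has an encrypted payload): it is tagged U.
By R28 (it is in state V, it is tagged U): it satisfies condition L.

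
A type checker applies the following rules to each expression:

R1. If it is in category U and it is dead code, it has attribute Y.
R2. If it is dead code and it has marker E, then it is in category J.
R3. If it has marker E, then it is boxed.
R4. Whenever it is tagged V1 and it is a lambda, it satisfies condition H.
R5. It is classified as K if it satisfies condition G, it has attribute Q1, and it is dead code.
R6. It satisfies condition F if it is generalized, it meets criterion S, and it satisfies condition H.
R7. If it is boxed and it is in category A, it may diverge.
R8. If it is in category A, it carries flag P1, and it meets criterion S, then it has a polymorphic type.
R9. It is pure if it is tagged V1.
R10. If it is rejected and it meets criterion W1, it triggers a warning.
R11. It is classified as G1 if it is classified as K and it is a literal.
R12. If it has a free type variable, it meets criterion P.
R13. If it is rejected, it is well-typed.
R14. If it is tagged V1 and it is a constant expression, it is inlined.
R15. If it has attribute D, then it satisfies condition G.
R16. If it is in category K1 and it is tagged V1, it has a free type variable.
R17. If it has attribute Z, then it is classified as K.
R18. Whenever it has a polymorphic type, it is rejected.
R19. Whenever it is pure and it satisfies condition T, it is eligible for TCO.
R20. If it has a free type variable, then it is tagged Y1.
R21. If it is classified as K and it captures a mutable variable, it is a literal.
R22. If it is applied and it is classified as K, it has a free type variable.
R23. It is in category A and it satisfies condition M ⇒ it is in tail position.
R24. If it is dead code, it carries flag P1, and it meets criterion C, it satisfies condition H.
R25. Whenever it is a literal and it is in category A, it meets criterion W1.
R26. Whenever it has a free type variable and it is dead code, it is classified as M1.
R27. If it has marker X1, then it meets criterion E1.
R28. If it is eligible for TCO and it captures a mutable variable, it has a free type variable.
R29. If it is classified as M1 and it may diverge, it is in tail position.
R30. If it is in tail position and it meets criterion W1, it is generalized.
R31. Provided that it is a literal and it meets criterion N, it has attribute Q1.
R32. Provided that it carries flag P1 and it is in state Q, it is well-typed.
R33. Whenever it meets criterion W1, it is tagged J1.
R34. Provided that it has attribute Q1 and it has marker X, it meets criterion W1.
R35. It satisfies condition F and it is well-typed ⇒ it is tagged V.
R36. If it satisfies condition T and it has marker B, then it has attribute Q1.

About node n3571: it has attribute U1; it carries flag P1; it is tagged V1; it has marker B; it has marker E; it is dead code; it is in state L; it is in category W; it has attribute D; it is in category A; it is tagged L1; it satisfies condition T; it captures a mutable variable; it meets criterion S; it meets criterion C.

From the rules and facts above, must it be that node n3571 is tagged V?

Yes

By R3 (it has marker E): it is boxed.
By R7 (it is boxed, it is in category A): it may diverge.
By R8 (it is in category A, it carries flag P1, it meets criterion S): it has a polymorphic type.
By R9 (it is tagged V1): it is pure.
By R15 (it has attribute D): it satisfies condition G.
By R18 (it has a polymorphic type): it is rejected.
By R19 (it is pure, it satisfies condition T): it is eligible for TCO.
By R24 (it is dead code, it carries flag P1, it meets criterion C): it satisfies condition H.
By R28 (it is eligible for TCO, it captures a mutable variable): it has a free type variable.
By R36 (it satisfies condition T, it has marker B): it has attribute Q1.
By R5 (it satisfies condition G, it has attribute Q1, it is dead code): it is classified as K.
By R13 (it is rejected): it is well-typed.
By R21 (it is classified as K, it captures a mutable variable): it is a literal.
By R25 (it is a literal, it is in category A): it meets criterion W1.
By R26 (it has a free type variable, it is dead code): it is classified as M1.
By R29 (it is classified as M1, it may diverge): it is in tail position.
By R30 (it is in tail position, it meets criterion W1): it is generalized.
By R6 (it is generalized, it meets criterion S, it satisfies condition H): it satisfies condition F.
By R35 (it satisfies condition F, it is well-typed): it is tagged V.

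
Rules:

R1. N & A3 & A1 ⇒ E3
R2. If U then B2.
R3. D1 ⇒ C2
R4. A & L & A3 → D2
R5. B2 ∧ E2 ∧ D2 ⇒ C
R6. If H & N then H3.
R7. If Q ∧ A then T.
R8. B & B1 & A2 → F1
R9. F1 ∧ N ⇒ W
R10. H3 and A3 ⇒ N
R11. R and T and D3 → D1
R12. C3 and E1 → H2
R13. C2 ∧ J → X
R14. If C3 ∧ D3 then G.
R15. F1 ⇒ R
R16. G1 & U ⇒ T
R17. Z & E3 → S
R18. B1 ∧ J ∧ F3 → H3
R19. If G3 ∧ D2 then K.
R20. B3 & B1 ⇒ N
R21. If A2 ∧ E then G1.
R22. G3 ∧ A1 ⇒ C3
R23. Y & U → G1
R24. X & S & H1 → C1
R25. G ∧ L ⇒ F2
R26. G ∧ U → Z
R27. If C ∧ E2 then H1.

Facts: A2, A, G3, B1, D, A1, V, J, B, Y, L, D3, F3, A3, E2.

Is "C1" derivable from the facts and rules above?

Forward chaining from the given facts derives: D2, F1, R, H3, K, C3, N, G, F2, E3, W.
The only rule concluding C1 is R24, which needs X; that is never established.

No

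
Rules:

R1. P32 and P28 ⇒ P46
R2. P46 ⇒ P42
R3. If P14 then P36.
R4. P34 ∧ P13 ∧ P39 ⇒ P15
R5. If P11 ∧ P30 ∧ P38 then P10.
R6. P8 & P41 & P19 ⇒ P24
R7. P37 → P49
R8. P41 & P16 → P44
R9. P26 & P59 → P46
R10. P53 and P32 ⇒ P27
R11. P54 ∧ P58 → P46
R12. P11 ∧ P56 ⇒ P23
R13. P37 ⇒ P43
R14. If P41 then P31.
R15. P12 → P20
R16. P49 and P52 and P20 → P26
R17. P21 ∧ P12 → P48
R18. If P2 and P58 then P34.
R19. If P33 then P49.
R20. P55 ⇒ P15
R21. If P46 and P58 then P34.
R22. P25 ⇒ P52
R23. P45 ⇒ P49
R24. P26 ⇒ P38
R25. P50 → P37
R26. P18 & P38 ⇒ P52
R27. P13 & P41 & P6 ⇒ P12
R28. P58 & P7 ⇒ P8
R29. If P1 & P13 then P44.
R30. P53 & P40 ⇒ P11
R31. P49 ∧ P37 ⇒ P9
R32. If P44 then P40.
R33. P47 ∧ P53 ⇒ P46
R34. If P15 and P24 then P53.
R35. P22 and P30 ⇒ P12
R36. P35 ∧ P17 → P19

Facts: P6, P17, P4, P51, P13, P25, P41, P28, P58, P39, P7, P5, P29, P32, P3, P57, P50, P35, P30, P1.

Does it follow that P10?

Yes

P46  (by R1: P32, P28)
P34  (by R21: P46, P58)
P52  (by R22: P25)
P37  (by R25: P50)
P12  (by R27: P13, P41, P6)
P8  (by R28: P58, P7)
P44  (by R29: P1, P13)
P40  (by R32: P44)
P19  (by R36: P35, P17)
P15  (by R4: P34, P13, P39)
P24  (by R6: P8, P41, P19)
P49  (by R7: P37)
P20  (by R15: P12)
P26  (by R16: P49, P52, P20)
P38  (by R24: P26)
P53  (by R34: P15, P24)
P11  (by R30: P53, P40)
P10  (by R5: P11, P30, P38)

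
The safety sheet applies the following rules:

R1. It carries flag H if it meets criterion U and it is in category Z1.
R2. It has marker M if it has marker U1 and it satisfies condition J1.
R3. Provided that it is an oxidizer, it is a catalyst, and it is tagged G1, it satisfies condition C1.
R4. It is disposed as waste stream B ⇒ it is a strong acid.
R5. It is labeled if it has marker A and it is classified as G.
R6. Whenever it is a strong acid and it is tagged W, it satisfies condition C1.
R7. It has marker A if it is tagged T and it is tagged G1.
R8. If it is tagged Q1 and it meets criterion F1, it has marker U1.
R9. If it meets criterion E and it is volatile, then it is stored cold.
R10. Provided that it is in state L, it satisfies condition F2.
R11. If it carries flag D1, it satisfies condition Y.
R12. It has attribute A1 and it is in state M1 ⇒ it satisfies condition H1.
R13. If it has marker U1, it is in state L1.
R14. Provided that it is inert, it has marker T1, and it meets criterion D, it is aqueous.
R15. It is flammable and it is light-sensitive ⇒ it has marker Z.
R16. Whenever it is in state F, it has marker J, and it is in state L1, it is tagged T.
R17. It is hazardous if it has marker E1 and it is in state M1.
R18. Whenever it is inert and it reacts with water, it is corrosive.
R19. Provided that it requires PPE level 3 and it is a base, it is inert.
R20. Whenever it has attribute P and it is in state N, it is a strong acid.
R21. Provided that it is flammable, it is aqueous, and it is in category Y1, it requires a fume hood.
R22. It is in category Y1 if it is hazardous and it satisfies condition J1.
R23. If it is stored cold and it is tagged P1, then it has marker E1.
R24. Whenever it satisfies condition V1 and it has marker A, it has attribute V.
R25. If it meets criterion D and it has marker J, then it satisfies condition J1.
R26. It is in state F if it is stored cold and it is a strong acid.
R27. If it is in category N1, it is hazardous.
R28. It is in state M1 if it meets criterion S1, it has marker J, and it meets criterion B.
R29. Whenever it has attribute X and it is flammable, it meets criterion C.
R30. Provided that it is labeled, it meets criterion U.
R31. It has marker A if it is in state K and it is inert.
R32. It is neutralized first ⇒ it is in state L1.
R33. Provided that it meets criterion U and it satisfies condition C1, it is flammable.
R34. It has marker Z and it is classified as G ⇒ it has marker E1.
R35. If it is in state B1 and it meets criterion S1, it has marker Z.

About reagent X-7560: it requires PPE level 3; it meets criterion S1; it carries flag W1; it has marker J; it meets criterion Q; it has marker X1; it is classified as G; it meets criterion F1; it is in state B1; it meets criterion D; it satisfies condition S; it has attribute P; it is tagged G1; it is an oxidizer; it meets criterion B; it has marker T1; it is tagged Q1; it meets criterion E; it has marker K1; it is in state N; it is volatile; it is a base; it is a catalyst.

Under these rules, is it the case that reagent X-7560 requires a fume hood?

By R3 (it is an oxidizer, it is a catalyst, it is tagged G1): it satisfies condition C1.
By R8 (it is tagged Q1, it meets criterion F1): it has marker U1.
By R9 (it meets criterion E, it is volatile): it is stored cold.
By R13 (it has marker U1): it is in state L1.
By R19 (it requires PPE level 3, it is a base): it is inert.
By R20 (it has attribute P, it is in state N): it is a strong acid.
By R25 (it meets criterion D, it has marker J): it satisfies condition J1.
By R26 (it is stored cold, it is a strong acid): it is in state F.
By R28 (it meets criterion S1, it has marker J, it meets criterion B): it is in state M1.
By R35 (it is in state B1, it meets criterion S1): it has marker Z.
By R14 (it is inert, it has marker T1, it meets criterion D): it is aqueous.
By R16 (it is in state F, it has marker J, it is in state L1): it is tagged T.
By R34 (it has marker Z, it is classified as G): it has marker E1.
By R7 (it is tagged T, it is tagged G1): it has marker A.
By R17 (it has marker E1, it is in state M1): it is hazardous.
By R22 (it is hazardous, it satisfies condition J1): it is in category Y1.
By R5 (it has marker A, it is classified as G): it is labeled.
By R30 (it is labeled): it meets criterion U.
By R33 (it meets criterion U, it satisfies condition C1): it is flammable.
By R21 (it is flammable, it is aqueous, it is in category Y1): it requires a fume hood.

Yes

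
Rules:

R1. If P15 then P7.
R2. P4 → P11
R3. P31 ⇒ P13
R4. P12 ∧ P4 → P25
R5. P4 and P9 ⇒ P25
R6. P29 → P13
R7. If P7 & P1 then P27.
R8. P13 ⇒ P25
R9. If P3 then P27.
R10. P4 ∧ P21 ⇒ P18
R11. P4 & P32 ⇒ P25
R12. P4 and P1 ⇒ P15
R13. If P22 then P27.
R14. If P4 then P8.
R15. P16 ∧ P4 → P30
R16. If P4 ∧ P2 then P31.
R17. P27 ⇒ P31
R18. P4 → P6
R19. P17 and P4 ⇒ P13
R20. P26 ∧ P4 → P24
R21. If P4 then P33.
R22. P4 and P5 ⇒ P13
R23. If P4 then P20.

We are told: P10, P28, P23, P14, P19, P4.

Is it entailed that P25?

No

Forward chaining from the given facts derives: P11, P8, P6, P33, P20.
Rules concluding P25: R4 needs P12; R5 needs P9; R8 needs P13; R11 needs P32 — none of these are established.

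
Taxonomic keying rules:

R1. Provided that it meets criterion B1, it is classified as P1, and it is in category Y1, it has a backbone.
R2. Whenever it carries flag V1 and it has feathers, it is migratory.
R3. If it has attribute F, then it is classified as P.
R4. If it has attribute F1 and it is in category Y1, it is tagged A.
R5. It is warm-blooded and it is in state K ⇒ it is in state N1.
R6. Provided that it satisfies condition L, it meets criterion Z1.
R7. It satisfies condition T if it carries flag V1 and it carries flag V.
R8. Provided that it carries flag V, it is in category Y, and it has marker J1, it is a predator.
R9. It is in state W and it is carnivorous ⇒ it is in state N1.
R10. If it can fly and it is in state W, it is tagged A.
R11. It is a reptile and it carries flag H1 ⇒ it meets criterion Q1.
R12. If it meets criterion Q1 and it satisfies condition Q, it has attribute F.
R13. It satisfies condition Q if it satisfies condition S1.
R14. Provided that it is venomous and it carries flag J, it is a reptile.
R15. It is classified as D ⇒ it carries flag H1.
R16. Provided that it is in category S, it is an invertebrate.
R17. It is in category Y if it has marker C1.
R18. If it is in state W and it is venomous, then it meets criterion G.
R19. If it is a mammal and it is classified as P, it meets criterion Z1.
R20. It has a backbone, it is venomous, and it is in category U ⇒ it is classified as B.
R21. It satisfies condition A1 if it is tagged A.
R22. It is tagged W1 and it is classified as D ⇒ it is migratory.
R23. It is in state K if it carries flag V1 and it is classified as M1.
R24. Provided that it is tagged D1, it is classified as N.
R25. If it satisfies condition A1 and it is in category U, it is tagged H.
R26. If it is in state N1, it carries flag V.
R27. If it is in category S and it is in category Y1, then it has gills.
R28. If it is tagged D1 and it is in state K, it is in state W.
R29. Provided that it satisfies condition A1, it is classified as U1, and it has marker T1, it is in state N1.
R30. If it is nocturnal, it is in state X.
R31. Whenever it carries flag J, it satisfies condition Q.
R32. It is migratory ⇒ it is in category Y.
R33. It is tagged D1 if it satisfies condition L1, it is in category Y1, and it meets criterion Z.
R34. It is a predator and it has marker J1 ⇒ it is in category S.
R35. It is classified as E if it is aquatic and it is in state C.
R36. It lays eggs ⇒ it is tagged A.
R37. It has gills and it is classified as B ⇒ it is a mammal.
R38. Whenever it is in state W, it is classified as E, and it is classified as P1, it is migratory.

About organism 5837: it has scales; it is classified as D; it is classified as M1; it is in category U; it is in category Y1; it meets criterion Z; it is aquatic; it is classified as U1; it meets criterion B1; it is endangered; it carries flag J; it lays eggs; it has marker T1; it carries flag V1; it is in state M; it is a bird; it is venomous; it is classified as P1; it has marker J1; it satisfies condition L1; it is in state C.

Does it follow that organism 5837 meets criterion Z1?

Yes

By R1 (it meets criterion B1, it is classified as P1, it is in category Y1): it has a backbone.
By R14 (it is venomous, it carries flag J): it is a reptile.
By R15 (it is classified as D): it carries flag H1.
By R20 (it has a backbone, it is venomous, it is in category U): it is classified as B.
By R23 (it carries flag V1, it is classified as M1): it is in state K.
By R31 (it carries flag J): it satisfies condition Q.
By R33 (it satisfies condition L1, it is in category Y1, it meets criterion Z): it is tagged D1.
By R35 (it is aquatic, it is in state C): it is classified as E.
By R36 (it lays eggs): it is tagged A.
By R11 (it is a reptile, it carries flag H1): it meets criterion Q1.
By R12 (it meets criterion Q1, it satisfies condition Q): it has attribute F.
By R21 (it is tagged A): it satisfies condition A1.
By R28 (it is tagged D1, it is in state K): it is in state W.
By R29 (it satisfies condition A1, it is classified as U1, it has marker T1): it is in state N1.
By R38 (it is in state W, it is classified as E, it is classified as P1): it is migratory.
By R3 (it has attribute F): it is classified as P.
By R26 (it is in state N1): it carries flag V.
By R32 (it is migratory): it is in category Y.
By R8 (it carries flag V, it is in category Y, it has marker J1): it is a predator.
By R34 (it is a predator, it has marker J1): it is in category S.
By R27 (it is in category S, it is in category Y1): it has gills.
By R37 (it has gills, it is classified as B): it is a mammal.
By R19 (it is a mammal, it is classified as P): it meets criterion Z1.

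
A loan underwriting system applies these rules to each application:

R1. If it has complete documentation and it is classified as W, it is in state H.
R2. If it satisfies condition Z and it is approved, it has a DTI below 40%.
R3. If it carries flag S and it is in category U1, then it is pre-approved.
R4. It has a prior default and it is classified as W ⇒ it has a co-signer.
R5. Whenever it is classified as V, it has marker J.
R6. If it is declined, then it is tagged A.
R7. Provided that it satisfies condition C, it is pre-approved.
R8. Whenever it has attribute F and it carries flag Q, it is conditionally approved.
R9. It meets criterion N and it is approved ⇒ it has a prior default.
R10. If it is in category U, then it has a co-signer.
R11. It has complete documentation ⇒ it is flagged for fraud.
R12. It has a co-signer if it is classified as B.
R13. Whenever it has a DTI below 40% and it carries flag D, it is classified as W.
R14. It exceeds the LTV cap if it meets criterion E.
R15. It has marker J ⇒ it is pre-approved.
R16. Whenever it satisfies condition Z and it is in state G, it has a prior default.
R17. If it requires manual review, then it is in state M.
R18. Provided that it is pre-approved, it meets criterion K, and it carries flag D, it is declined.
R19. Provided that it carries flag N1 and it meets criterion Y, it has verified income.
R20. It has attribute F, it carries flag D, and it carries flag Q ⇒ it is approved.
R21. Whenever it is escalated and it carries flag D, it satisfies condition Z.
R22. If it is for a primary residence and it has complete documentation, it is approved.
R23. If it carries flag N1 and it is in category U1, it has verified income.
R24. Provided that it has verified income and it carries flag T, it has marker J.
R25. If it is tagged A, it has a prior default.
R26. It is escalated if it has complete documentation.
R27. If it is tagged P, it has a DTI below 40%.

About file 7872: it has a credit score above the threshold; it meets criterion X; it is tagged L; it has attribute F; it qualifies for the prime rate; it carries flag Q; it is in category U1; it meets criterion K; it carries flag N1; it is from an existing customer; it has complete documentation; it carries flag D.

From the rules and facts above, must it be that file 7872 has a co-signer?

No

Forward chaining from the given facts derives: is conditionally approved, is flagged for fraud, is approved, has verified income, is escalated, satisfies condition Z, has a DTI below 40%, is classified as W, is in state H.
Rules concluding "it has a co-signer": R4 needs "it has a prior default"; R10 needs "it is in category U"; R12 needs "it is classified as B" — none of these are established.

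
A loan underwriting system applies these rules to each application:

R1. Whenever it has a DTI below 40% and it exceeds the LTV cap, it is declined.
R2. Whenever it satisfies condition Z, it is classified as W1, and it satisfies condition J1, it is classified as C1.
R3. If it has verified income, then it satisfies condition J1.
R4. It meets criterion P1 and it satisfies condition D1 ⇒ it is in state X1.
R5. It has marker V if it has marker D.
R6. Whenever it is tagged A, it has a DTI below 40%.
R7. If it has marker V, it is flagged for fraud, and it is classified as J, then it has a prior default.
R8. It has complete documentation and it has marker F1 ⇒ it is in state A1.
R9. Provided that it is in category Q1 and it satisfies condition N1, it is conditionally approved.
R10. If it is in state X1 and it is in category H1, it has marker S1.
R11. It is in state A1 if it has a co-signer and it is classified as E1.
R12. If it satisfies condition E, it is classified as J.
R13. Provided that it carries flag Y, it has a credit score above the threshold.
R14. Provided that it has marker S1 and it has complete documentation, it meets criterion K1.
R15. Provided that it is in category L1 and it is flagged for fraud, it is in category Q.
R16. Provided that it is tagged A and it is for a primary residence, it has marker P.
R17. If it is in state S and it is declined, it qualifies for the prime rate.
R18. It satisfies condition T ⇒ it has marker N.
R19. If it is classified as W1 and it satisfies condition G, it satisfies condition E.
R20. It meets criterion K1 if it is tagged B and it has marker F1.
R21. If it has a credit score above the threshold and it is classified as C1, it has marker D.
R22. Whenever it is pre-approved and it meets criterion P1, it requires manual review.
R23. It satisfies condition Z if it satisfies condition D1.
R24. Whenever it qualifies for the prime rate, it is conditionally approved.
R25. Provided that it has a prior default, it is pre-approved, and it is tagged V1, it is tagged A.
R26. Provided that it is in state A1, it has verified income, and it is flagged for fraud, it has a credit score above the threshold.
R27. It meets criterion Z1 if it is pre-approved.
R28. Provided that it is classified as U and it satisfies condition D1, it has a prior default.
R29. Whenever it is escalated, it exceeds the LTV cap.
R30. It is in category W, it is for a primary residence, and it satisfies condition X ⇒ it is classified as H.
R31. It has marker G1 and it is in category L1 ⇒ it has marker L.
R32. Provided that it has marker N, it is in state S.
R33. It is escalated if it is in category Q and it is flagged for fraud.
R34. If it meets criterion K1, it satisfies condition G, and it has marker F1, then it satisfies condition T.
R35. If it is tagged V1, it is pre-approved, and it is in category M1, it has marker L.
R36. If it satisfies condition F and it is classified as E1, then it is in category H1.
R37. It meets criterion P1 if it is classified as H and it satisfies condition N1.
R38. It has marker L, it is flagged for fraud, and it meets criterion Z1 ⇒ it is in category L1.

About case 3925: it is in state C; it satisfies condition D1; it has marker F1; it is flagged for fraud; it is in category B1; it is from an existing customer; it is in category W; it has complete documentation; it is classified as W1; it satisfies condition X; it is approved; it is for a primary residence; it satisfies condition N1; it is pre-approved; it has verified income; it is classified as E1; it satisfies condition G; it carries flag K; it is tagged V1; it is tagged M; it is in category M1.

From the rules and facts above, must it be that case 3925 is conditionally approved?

Forward chaining from the given facts derives: satisfies condition J1, is in state A1, satisfies condition E, satisfies condition Z, has a credit score above the threshold, meets criterion Z1, is classified as H, has marker L, meets criterion P1, is in category L1, is classified as C1, is in state X1, is classified as J, is in category Q, has marker D, requires manual review, is escalated, has marker V, has a prior default, is tagged A, exceeds the LTV cap, has a DTI below 40%, has marker P, is declined.
Rules concluding "it is conditionally approved": R9 needs "it is in category Q1"; R24 needs "it qualifies for the prime rate" — none of these are established.

No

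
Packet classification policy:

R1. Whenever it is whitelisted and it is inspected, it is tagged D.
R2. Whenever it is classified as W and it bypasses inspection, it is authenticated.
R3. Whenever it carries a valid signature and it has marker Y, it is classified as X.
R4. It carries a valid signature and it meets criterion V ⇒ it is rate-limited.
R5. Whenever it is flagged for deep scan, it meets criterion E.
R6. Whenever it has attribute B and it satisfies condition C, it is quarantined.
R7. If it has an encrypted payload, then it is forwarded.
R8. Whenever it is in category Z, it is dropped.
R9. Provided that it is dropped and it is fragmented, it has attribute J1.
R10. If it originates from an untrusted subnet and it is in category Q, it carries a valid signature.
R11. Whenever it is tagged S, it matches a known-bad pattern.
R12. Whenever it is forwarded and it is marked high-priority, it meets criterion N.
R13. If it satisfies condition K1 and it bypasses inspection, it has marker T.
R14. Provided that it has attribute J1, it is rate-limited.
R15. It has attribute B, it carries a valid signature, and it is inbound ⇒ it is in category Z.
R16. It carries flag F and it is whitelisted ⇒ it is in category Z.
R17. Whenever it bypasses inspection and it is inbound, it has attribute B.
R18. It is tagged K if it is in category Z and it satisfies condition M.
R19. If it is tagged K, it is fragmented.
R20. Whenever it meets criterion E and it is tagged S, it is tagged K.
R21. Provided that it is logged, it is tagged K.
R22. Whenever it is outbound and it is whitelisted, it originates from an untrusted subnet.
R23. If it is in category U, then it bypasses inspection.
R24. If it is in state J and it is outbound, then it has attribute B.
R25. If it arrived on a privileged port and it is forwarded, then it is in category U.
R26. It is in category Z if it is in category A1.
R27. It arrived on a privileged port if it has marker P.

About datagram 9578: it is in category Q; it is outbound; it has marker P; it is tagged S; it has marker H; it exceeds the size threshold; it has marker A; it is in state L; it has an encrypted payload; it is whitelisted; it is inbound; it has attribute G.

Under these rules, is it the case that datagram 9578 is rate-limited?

Forward chaining from the given facts derives: is forwarded, matches a known-bad pattern, originates from an untrusted subnet, arrived on a privileged port, carries a valid signature, is in category U, bypasses inspection, has attribute B, is in category Z, is dropped.
Rules concluding "it is rate-limited": R4 needs "it meets criterion V"; R14 needs "it has attribute J1" — none of these are established.

No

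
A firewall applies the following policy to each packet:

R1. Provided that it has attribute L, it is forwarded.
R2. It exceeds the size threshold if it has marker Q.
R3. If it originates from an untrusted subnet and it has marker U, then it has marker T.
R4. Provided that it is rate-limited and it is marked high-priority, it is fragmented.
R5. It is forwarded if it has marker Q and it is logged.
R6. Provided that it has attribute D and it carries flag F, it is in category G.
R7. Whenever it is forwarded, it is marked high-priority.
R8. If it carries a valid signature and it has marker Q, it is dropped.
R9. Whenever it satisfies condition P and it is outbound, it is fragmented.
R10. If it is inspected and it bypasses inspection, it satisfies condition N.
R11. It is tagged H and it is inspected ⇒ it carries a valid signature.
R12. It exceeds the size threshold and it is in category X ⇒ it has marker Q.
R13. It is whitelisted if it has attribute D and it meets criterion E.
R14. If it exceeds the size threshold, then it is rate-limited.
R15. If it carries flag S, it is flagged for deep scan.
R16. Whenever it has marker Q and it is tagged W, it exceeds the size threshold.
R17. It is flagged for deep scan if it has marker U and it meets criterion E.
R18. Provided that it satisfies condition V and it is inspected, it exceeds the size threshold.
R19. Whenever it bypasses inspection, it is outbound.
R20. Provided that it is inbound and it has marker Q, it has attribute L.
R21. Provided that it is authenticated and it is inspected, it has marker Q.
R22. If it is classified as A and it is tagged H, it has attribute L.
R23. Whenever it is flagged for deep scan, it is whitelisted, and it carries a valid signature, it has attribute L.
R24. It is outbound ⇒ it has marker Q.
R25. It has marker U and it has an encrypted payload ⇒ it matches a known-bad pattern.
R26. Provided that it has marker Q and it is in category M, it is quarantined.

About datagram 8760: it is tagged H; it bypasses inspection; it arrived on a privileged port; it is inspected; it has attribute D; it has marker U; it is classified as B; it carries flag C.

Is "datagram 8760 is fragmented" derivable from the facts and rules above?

No

Forward chaining from the given facts derives: satisfies condition N, carries a valid signature, is outbound, has marker Q, exceeds the size threshold, is dropped, is rate-limited.
Rules concluding "it is fragmented": R4 needs "it is marked high-priority"; R9 needs "it satisfies condition P" — none of these are established.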